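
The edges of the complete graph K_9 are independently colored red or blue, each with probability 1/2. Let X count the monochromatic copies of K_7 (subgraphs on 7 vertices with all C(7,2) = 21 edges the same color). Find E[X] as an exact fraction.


Let X = Σ_S X_S over the C(9, 7) = 36 subsets S of size 7, where X_S = 1 if the K_7 on S is monochromatic.
For a fixed S, the K_7 on S has C(7, 2) = 21 edges. P[all 21 edges red] = (1/2)^21, and likewise for blue, so P[monochromatic] = 2·(1/2)^21 = 2^{1 − 21} = 1/1048576.
By linearity of expectation: E[X] = C(9, 7) · 2^{1 − 21} = 36 · 1/1048576 = 9/262144.
Numerically: E[X] ≈ 0.0000.

E[X] = C(9,7)·2^(1−C(7,2)) = 9/262144 ≈ 0.0000.


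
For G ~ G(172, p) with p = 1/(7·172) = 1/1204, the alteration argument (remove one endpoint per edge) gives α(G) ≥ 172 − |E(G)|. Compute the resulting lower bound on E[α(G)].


E[|E(G)|] = C(172, 2)·p = 14706 · (1/1204) = 171/14.
E[α(G)] ≥ n − E[|E(G)|] = 172 − 171/14 = 2237/14.
Numerically: ≈ 159.786.
(This is only a lower bound; the true E[α(G)] may be larger.)

E[α(G)] ≥ 2237/14 ≈ 159.786.


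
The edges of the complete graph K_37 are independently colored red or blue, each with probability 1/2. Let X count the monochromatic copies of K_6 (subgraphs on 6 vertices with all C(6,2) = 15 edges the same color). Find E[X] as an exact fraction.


Let X = Σ_S X_S over the C(37, 6) = 2324784 subsets S of size 6, where X_S = 1 if the K_6 on S is monochromatic.
For a fixed S, the K_6 on S has C(6, 2) = 15 edges. P[all 15 edges red] = (1/2)^15, and likewise for blue, so P[monochromatic] = 2·(1/2)^15 = 2^{1 − 15} = 1/16384.
By linearity of expectation: E[X] = C(37, 6) · 2^{1 − 15} = 2324784 · 1/16384 = 145299/1024.
Numerically: E[X] ≈ 141.8936.

E[X] = C(37,6)·2^(1−C(6,2)) = 145299/1024 ≈ 141.8936.


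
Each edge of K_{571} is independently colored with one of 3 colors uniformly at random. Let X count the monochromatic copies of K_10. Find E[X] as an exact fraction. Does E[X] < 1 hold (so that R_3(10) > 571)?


E[X] = C(571, 10) · 3^{1 − 45} = 937951290893172842001 · 3^{−44} = 937951290893172842001/984770902183611232881.
As a reduced fraction: E[X] = 104216810099241426889/109418989131512359209 ≈ 0.952456.
Is E[X] < 1? YES.
Since E[X] < 1, there exists a 3-coloring of K_{571} with no monochromatic K_10; hence R_3(10) > 571.

E[X] = 104216810099241426889/109418989131512359209 ≈ 0.952456; E[X] < 1, so R_3(10) > 571.


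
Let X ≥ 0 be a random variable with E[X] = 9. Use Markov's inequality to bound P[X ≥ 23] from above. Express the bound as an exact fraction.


μ = E[X] = 9, a = 23.
Markov: P[X ≥ 23] ≤ μ/a = (9)/23 = 9/23.
Numerically: ≈ 0.3913.
(Since a = 23 > μ = 9.0000, the bound 9/23 is < 1 and informative.)

P[X ≥ 23] ≤ 9/23 ≈ 0.3913.


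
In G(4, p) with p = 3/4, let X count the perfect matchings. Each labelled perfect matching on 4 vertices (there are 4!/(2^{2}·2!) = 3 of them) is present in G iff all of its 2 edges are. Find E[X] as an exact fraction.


K_4 has 4!/(2^{2}·2!) = 3 labelled perfect matchings.
For each such perfect matching H, let X_H = 1 if all 2 edges of H are present in G. Then P[X_H = 1] = p^{2} = (3/4)^{2} = 9/16.
By linearity: E[X] = Σ_H E[X_H] = 3 · p^{2} = 3 · 9/16 = 27/16.
Numerically: E[X] ≈ 1.69.

E[X] = 3 · (3/4)^{2} = 27/16 ≈ 1.69.


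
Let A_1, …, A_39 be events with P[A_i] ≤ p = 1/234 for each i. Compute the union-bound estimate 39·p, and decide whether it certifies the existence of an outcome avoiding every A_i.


Union bound: P[∪_{i=1}^{39} A_i] ≤ Σ_i P[A_i] ≤ 39·p = 39·(1/234) = 1/6.
Numerically: 1/6 ≈ 0.166667.
Is 1/6 < 1? YES.
Since P[∪ A_i] ≤ 1/6 < 1, the complement has P[∩ A_i^c] ≥ 1 − 1/6 = 5/6 > 0, so some outcome avoids every A_i.

39·p = 1/6 ≈ 0.166667; existence CERTIFIED by the union bound.


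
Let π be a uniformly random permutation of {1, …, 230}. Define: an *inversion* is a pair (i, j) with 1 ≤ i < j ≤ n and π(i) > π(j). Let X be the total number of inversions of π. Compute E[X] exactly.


Write X = Σ X_I over the C(230, 2) = 26335 pairs i < j, with X_I the indicator of one inversion.
There are 26335 indicators.
For each fixed pair i < j, the values π(i) and π(j) are two distinct elements of {1, …, 230} in uniformly random order; by symmetry P[π(i) > π(j)] = 1/2.
By linearity: E[X] = 26335 · (1/2) = C(230, 2) · (1/2) = 26335/2 = 26335/2 ≈ 13167.500.

E[X] = 26335/2 = 13167.500.


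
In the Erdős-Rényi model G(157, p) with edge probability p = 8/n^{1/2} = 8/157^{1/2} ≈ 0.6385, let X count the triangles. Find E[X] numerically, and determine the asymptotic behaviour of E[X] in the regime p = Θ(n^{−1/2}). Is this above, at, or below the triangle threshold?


Number of potential triangles: C(157, 3) = 632710.
Each occurs with probability p³ ≈ (0.6385)³ ≈ 2.602678e-01.
By linearity: E[X] = C(157, 3)·p³ ≈ 632710 · 2.602678e-01 ≈ 164674.0554.
Since α = 1/2 < 1, p = c/n^{1/2} ≫ 1/n is above the triangle threshold p ~ 1/n. Asymptotically E[X] ~ (c³/6)·n^{3(1−α)} = (8³/6)·n^{1.5} → ∞; triangles are abundant w.h.p.

E[X] ≈ 164674.0554; in regime p = Θ(1/n^{1/2}) E[X] diverges (above the triangle threshold p ~ 1/n).


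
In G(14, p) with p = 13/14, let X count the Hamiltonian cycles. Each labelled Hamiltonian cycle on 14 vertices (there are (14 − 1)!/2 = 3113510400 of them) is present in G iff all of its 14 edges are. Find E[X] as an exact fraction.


K_14 has (14 − 1)!/2 = 3113510400 labelled Hamiltonian cycles.
For each such Hamiltonian cycle H, let X_H = 1 if all 14 edges of H are present in G. Then P[X_H = 1] = p^{14} = (13/14)^{14} = 3937376385699289/11112006825558016.
By linearity: E[X] = Σ_H E[X_H] = 3113510400 · p^{14} = 3113510400 · 3937376385699289/11112006825558016 = 3420497300666614836525/3100448333024.
Numerically: E[X] ≈ 1.103e+09.

E[X] = 3113510400 · (13/14)^{14} = 3420497300666614836525/3100448333024 ≈ 1.103e+09.


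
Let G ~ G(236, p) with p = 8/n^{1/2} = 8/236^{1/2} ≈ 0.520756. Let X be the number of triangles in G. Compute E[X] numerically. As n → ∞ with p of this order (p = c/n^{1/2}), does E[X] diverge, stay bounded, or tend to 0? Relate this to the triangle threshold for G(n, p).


Number of potential triangles: C(236, 3) = 2162940.
Each occurs with probability p³ ≈ (0.520756)³ ≈ 1.41221870e-01.
By linearity: E[X] = C(236, 3)·p³ ≈ 2162940 · 1.41221870e-01 ≈ 305454.430500.
Since α = 1/2 < 1, p = c/n^{1/2} ≫ 1/n is above the triangle threshold p ~ 1/n. Asymptotically E[X] ~ (c³/6)·n^{3(1−α)} = (8³/6)·n^{1.5} → ∞; triangles are abundant w.h.p.

E[X] ≈ 305454.430500; in regime p = Θ(1/n^{1/2}) E[X] diverges (above the triangle threshold p ~ 1/n).


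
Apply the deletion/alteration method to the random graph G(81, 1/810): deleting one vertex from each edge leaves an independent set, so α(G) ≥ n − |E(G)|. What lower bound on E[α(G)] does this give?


E[|E(G)|] = C(81, 2)·p = 3240 · (1/810) = 4.
E[α(G)] ≥ n − E[|E(G)|] = 81 − 4 = 77.
Numerically: ≈ 77.0000.
(This is only a lower bound; the true E[α(G)] may be larger.)

E[α(G)] ≥ 77 ≈ 77.0000.


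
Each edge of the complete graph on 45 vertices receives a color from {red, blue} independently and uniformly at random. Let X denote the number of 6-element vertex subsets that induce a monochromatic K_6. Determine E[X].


Let X = Σ_S X_S over the C(45, 6) = 8145060 subsets S of size 6, where X_S = 1 if the K_6 on S is monochromatic.
For a fixed S, the K_6 on S has C(6, 2) = 15 edges. P[all 15 edges red] = (1/2)^15, and likewise for blue, so P[monochromatic] = 2·(1/2)^15 = 2^{1 − 15} = 1/16384.
By linearity: E[X] = C(45, 6) · 2^{1 − 15} = 8145060 · 1/16384 = 2036265/4096.
Numerically: E[X] ≈ 497.135010.

E[X] = C(45,6)·2^(1−C(6,2)) = 2036265/4096 ≈ 497.135010.


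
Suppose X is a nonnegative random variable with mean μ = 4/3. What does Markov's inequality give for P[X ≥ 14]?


μ = E[X] = 4/3, a = 14.
Markov: P[X ≥ 14] ≤ μ/a = (4/3)/14 = 2/21.
Numerically: ≈ 0.095238.
(Since a = 14 > μ = 1.333333, the bound 2/21 is < 1 and informative.)

P[X ≥ 14] ≤ 2/21 ≈ 0.095238.


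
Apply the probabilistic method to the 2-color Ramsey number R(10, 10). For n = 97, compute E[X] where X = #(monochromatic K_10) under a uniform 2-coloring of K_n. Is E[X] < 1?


E[X] = C(97, 10) · 2^{1 − 45} = 12576469727536 · 2^{−44} = 12576469727536/17592186044416.
As a reduced fraction: E[X] = 786029357971/1099511627776 ≈ 0.715.
Is E[X] < 1? YES.
Since E[X] < 1, there exists a 2-coloring of K_{97} with no monochromatic K_10; hence R(10, 10) > 97.

E[X] = 786029357971/1099511627776 ≈ 0.715; E[X] < 1, so R(10, 10) > 97.


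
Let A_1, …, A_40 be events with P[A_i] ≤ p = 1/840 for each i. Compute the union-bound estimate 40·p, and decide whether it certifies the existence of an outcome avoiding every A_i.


Union bound: P[∪_{i=1}^{40} A_i] ≤ Σ_i P[A_i] ≤ 40·p = 40·(1/840) = 1/21.
Numerically: 1/21 ≈ 0.0476190.
Is 1/21 < 1? YES.
Since P[∪ A_i] ≤ 1/21 < 1, the complement has P[∩ A_i^c] ≥ 1 − 1/21 = 20/21 > 0, so some outcome avoids every A_i.

40·p = 1/21 ≈ 0.0476190; existence CERTIFIED by the union bound.


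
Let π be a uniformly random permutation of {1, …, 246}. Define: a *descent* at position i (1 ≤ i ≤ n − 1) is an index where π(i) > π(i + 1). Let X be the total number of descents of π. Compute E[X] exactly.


Write X = Σ X_I over i = 1, …, 245, with X_I the indicator of one descent.
There are 245 indicators.
For each fixed i, the pair (π(i), π(i+1)) is a uniformly random ordered pair of distinct values from {1, …, 246}; by symmetry P[π(i) > π(i+1)] = 1/2.
By linearity: E[X] = 245 · (1/2) = (246 − 1) · (1/2) = 245/2 ≈ 122.5000.

E[X] = 245/2 = 122.5000.


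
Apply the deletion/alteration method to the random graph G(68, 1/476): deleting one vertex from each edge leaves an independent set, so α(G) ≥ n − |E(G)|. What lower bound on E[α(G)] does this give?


E[|E(G)|] = C(68, 2)·p = 2278 · (1/476) = 67/14.
E[α(G)] ≥ n − E[|E(G)|] = 68 − 67/14 = 885/14.
Numerically: ≈ 63.2143.
(This is only a lower bound; the true E[α(G)] may be larger.)

E[α(G)] ≥ 885/14 ≈ 63.2143.


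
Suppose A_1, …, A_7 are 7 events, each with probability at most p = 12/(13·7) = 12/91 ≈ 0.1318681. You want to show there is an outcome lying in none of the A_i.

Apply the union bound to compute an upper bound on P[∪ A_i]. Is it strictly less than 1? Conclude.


Union bound: P[∪_{i=1}^{7} A_i] ≤ Σ_i P[A_i] ≤ 7·p = 7·(12/91) = 12/13.
Numerically: 12/13 ≈ 0.9230769.
Is 12/13 < 1? YES.
Since P[∪ A_i] ≤ 12/13 < 1, the complement has P[∩ A_i^c] ≥ 1 − 12/13 = 1/13 > 0, so some outcome avoids every A_i.

7·p = 12/13 ≈ 0.9230769; existence CERTIFIED by the union bound.


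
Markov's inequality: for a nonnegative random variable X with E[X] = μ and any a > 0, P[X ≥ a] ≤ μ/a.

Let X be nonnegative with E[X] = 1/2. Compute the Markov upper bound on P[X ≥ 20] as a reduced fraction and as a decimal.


μ = E[X] = 1/2, a = 20.
Markov: P[X ≥ 20] ≤ μ/a = (1/2)/20 = 1/40.
Numerically: ≈ 0.02500.
(Since a = 20 > μ = 0.50000, the bound 1/40 is < 1 and informative.)

P[X ≥ 20] ≤ 1/40 ≈ 0.02500.


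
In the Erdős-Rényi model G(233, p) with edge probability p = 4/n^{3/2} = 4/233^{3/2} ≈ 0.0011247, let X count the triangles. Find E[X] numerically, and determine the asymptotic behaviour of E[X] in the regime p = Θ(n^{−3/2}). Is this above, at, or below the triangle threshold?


Number of potential triangles: C(233, 3) = 2081156.
Each occurs with probability p³ ≈ (0.0011247)³ ≈ 1.4225853e-09.
By linearity: E[X] = C(233, 3)·p³ ≈ 2081156 · 1.4225853e-09 ≈ 0.00296.
Since α = 3/2 > 1, p = c/n^{3/2} = o(1/n) is below the triangle threshold p ~ 1/n. Asymptotically E[X] ~ (c³/6)·n^{3(1−α)} = (4³/6)·n^{-1.5} → 0, so by Markov's inequality G has no triangles w.h.p.

E[X] ≈ 0.00296; in regime p = Θ(1/n^{3/2}) E[X] tends to 0 (below the triangle threshold p ~ 1/n).


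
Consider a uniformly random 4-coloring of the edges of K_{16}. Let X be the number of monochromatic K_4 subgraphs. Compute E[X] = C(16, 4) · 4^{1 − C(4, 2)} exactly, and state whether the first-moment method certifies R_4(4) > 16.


E[X] = C(16, 4) · 4^{1 − 6} = 1820 · 4^{−5} = 1820/1024.
As a reduced fraction: E[X] = 455/256 ≈ 1.7773.
Is E[X] < 1? NO.
Since E[X] ≥ 1, the first-moment bound is inconclusive at n = 16; it does NOT by itself certify R_4(4) > 16.

E[X] = 455/256 ≈ 1.7773; E[X] ≥ 1; first-moment method inconclusive here.


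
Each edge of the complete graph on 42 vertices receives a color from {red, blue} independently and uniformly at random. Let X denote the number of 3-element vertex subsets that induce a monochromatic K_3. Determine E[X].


Let X = Σ_S X_S over the C(42, 3) = 11480 subsets S of size 3, where X_S = 1 if the K_3 on S is monochromatic.
For a fixed S, the K_3 on S has C(3, 2) = 3 edges. P[all 3 edges red] = (1/2)^3, and likewise for blue, so P[monochromatic] = 2·(1/2)^3 = 2^{1 − 3} = 1/4.
Summing: E[X] = C(42, 3) · 2^{1 − 3} = 11480 · 1/4 = 2870.
Numerically: E[X] ≈ 2870.000.

E[X] = C(42,3)·2^(1−C(3,2)) = 2870 ≈ 2870.000.


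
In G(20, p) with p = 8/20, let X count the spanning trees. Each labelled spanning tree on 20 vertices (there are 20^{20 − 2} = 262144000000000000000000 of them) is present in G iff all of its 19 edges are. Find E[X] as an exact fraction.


K_20 has 20^{20 − 2} = 262144000000000000000000 labelled spanning trees.
For each such spanning tree H, let X_H = 1 if all 19 edges of H are present in G. Then P[X_H = 1] = p^{19} = (2/5)^{19} = 524288/19073486328125.
By linearity of expectation: E[X] = Σ_H E[X_H] = 262144000000000000000000 · p^{19} = 262144000000000000000000 · 524288/19073486328125 = 36028797018963968/5.
Numerically: E[X] ≈ 7.20576e+15.

E[X] = 262144000000000000000000 · (2/5)^{19} = 36028797018963968/5 ≈ 7.20576e+15.


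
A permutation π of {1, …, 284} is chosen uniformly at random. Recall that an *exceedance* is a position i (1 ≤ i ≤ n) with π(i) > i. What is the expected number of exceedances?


Write X = Σ_{i=1}^{284} X_i, where X_i = 1_{π(i) > i}.
For each fixed i, π(i) is uniform over {1, …, 284} (marginal of a uniform permutation), so P[π(i) > i] = (n − i)/n. Summing: Σ_{i=1}^{284} (n − i)/n = (0 + 1 + … + 283)/284 = 284(284 − 1)/(2·284) = (284 − 1)/2.
Hence E[X] = Σ_{i=1}^{284} (284 − i)/284 = 283/2 ≈ 141.500.

E[X] = 283/2 = 141.500.


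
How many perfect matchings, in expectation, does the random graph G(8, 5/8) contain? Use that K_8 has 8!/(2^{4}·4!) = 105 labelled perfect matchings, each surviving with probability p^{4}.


K_8 has 8!/(2^{4}·4!) = 105 labelled perfect matchings.
For each such perfect matching H, let X_H = 1 if all 4 edges of H are present in G. Then P[X_H = 1] = p^{4} = (5/8)^{4} = 625/4096.
By linearity of expectation: E[X] = Σ_H E[X_H] = 105 · p^{4} = 105 · 625/4096 = 65625/4096.
Numerically: E[X] ≈ 16.

E[X] = 105 · (5/8)^{4} = 65625/4096 ≈ 16.


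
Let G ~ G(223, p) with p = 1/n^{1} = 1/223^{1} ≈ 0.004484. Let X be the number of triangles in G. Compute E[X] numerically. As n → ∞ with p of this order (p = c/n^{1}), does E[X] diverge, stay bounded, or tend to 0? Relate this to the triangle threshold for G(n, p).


Number of potential triangles: C(223, 3) = 1823471.
Each occurs with probability p³ ≈ (0.004484)³ ≈ 9.017485e-08.
By linearity: E[X] = C(223, 3)·p³ ≈ 1823471 · 9.017485e-08 ≈ 0.1644.
Here α = 1, so p = 1/n is exactly at the triangle threshold p ~ 1/n. Asymptotically E[X] → c³/6 = 1³/6 = 1/6 ≈ 0.1667, a bounded constant. In this regime the triangle count is asymptotically Poisson(c³/6).

E[X] ≈ 0.1644; in regime p = Θ(1/n^{1}) E[X] stays bounded (at the triangle threshold p ~ 1/n).


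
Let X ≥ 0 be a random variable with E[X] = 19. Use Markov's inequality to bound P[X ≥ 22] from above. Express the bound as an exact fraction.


μ = E[X] = 19, a = 22.
Markov: P[X ≥ 22] ≤ μ/a = (19)/22 = 19/22.
Numerically: ≈ 0.8636.
(Since a = 22 > μ = 19.0000, the bound 19/22 is < 1 and informative.)

P[X ≥ 22] ≤ 19/22 ≈ 0.8636.


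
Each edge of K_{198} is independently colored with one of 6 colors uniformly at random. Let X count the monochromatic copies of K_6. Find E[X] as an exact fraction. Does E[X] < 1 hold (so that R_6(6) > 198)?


E[X] = C(198, 6) · 6^{1 − 15} = 77526225777 · 6^{−14} = 77526225777/78364164096.
As a reduced fraction: E[X] = 25842075259/26121388032 ≈ 0.9893071.
Is E[X] < 1? YES.
Since E[X] < 1, there exists a 6-coloring of K_{198} with no monochromatic K_6; hence R_6(6) > 198.

E[X] = 25842075259/26121388032 ≈ 0.9893071; E[X] < 1, so R_6(6) > 198.


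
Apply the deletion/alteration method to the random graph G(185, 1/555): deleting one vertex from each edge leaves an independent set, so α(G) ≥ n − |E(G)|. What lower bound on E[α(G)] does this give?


E[|E(G)|] = C(185, 2)·p = 17020 · (1/555) = 92/3.
E[α(G)] ≥ n − E[|E(G)|] = 185 − 92/3 = 463/3.
Numerically: ≈ 154.33333.
(This is only a lower bound; the true E[α(G)] may be larger.)

E[α(G)] ≥ 463/3 ≈ 154.33333.


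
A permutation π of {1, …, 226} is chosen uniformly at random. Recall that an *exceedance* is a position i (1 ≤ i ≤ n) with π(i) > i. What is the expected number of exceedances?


Write X = Σ_{i=1}^{226} X_i, where X_i = 1_{π(i) > i}.
For each fixed i, π(i) is uniform over {1, …, 226} (marginal of a uniform permutation), so P[π(i) > i] = (n − i)/n. Summing: Σ_{i=1}^{226} (n − i)/n = (0 + 1 + … + 225)/226 = 226(226 − 1)/(2·226) = (226 − 1)/2.
Hence E[X] = Σ_{i=1}^{226} (226 − i)/226 = 225/2 ≈ 112.500.

E[X] = 225/2 = 112.500.


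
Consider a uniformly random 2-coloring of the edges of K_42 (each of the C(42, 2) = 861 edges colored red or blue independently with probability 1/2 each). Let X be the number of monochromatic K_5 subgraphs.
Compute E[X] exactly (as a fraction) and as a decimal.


Let X = Σ_S X_S over the C(42, 5) = 850668 subsets S of size 5, where X_S = 1 if the K_5 on S is monochromatic.
For a fixed S, the K_5 on S has C(5, 2) = 10 edges. P[all 10 edges red] = (1/2)^10, and likewise for blue, so P[monochromatic] = 2·(1/2)^10 = 2^{1 − 10} = 1/512.
By linearity of expectation: E[X] = C(42, 5) · 2^{1 − 10} = 850668 · 1/512 = 212667/128.
Numerically: E[X] ≈ 1661.460938.

E[X] = C(42,5)·2^(1−C(5,2)) = 212667/128 ≈ 1661.460938.


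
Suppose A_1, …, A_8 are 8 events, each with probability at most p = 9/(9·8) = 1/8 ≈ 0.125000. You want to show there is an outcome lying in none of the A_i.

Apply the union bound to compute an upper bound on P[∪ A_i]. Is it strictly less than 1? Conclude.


Union bound: P[∪_{i=1}^{8} A_i] ≤ Σ_i P[A_i] ≤ 8·p = 8·(1/8) = 1.
Numerically: 1 ≈ 1.000000.
Is 1 < 1? NO.
Since the bound 1 is ≥ 1, the union bound is uninformative here; it does NOT by itself certify existence.

8·p = 1 ≈ 1.000000; existence NOT certified by the union bound.


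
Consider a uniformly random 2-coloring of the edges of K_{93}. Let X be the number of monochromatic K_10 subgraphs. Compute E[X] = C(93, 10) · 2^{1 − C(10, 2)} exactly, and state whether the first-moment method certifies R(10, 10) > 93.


E[X] = C(93, 10) · 2^{1 − 45} = 8079421007658 · 2^{−44} = 8079421007658/17592186044416.
As a reduced fraction: E[X] = 4039710503829/8796093022208 ≈ 0.459262.
Is E[X] < 1? YES.
Since E[X] < 1, there exists a 2-coloring of K_{93} with no monochromatic K_10; hence R(10, 10) > 93.

E[X] = 4039710503829/8796093022208 ≈ 0.459262; E[X] < 1, so R(10, 10) > 93.


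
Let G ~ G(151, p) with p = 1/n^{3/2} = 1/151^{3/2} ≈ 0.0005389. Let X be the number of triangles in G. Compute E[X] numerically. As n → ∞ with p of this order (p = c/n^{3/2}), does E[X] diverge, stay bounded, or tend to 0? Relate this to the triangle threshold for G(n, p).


Number of potential triangles: C(151, 3) = 562475.
Each occurs with probability p³ ≈ (0.0005389)³ ≈ 1.565322e-10.
By linearity: E[X] = C(151, 3)·p³ ≈ 562475 · 1.565322e-10 ≈ 0.0001.
Since α = 3/2 > 1, p = c/n^{3/2} = o(1/n) is below the triangle threshold p ~ 1/n. Asymptotically E[X] ~ (c³/6)·n^{3(1−α)} = (1³/6)·n^{-1.5} → 0, so by Markov's inequality G has no triangles w.h.p.

E[X] ≈ 0.0001; in regime p = Θ(1/n^{3/2}) E[X] tends to 0 (below the triangle threshold p ~ 1/n).


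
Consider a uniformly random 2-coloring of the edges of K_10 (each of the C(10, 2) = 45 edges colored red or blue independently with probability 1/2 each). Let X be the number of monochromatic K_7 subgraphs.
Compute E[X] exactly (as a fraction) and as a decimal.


Let X = Σ_S X_S over the C(10, 7) = 120 subsets S of size 7, where X_S = 1 if the K_7 on S is monochromatic.
For a fixed S, the K_7 on S has C(7, 2) = 21 edges. P[all 21 edges red] = (1/2)^21, and likewise for blue, so P[monochromatic] = 2·(1/2)^21 = 2^{1 − 21} = 1/1048576.
Summing: E[X] = C(10, 7) · 2^{1 − 21} = 120 · 1/1048576 = 15/131072.
Numerically: E[X] ≈ 0.00011.

E[X] = C(10,7)·2^(1−C(7,2)) = 15/131072 ≈ 0.00011.


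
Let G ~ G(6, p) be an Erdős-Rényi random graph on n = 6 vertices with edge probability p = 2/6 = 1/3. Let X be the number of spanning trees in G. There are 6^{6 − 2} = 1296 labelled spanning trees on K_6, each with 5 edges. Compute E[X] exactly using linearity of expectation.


K_6 has 6^{6 − 2} = 1296 labelled spanning trees.
For each such spanning tree H, let X_H = 1 if all 5 edges of H are present in G. Then P[X_H = 1] = p^{5} = (1/3)^{5} = 1/243.
By linearity of expectation: E[X] = Σ_H E[X_H] = 1296 · p^{5} = 1296 · 1/243 = 16/3.
Numerically: E[X] ≈ 5.33.

E[X] = 1296 · (1/3)^{5} = 16/3 ≈ 5.33.


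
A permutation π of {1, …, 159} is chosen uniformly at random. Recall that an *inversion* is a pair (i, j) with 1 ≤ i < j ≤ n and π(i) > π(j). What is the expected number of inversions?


Write X = Σ X_I over the C(159, 2) = 12561 pairs i < j, with X_I the indicator of one inversion.
There are 12561 indicators.
For each fixed pair i < j, the values π(i) and π(j) are two distinct elements of {1, …, 159} in uniformly random order; by symmetry P[π(i) > π(j)] = 1/2.
By linearity: E[X] = 12561 · (1/2) = C(159, 2) · (1/2) = 12561/2 = 12561/2 ≈ 6280.500.

E[X] = 12561/2 = 6280.500.


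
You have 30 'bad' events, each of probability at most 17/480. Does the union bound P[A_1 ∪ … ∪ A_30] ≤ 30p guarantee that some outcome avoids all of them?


Union bound: P[∪_{i=1}^{30} A_i] ≤ Σ_i P[A_i] ≤ 30·p = 30·(17/480) = 17/16.
Numerically: 17/16 ≈ 1.0625000.
Is 17/16 < 1? NO.
Since the bound 17/16 is ≥ 1, the union bound is uninformative here; it does NOT by itself certify existence.

30·p = 17/16 ≈ 1.0625000; existence NOT certified by the union bound.


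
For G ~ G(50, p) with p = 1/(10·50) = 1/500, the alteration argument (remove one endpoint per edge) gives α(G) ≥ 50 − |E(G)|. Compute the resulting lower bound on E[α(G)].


E[|E(G)|] = C(50, 2)·p = 1225 · (1/500) = 49/20.
E[α(G)] ≥ n − E[|E(G)|] = 50 − 49/20 = 951/20.
Numerically: ≈ 47.550.
(This is only a lower bound; the true E[α(G)] may be larger.)

E[α(G)] ≥ 951/20 ≈ 47.550.


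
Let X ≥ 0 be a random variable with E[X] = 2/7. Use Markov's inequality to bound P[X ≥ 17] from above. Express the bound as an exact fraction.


μ = E[X] = 2/7, a = 17.
Markov: P[X ≥ 17] ≤ μ/a = (2/7)/17 = 2/119.
Numerically: ≈ 0.0168.
(Since a = 17 > μ = 0.2857, the bound 2/119 is < 1 and informative.)

P[X ≥ 17] ≤ 2/119 ≈ 0.0168.


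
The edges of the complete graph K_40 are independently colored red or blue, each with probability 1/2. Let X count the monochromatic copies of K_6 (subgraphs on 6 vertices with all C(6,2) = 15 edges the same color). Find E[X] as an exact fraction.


Let X = Σ_S X_S over the C(40, 6) = 3838380 subsets S of size 6, where X_S = 1 if the K_6 on S is monochromatic.
For a fixed S, the K_6 on S has C(6, 2) = 15 edges. P[all 15 edges red] = (1/2)^15, and likewise for blue, so P[monochromatic] = 2·(1/2)^15 = 2^{1 − 15} = 1/16384.
By linearity: E[X] = C(40, 6) · 2^{1 − 15} = 3838380 · 1/16384 = 959595/4096.
Numerically: E[X] ≈ 234.27612.

E[X] = C(40,6)·2^(1−C(6,2)) = 959595/4096 ≈ 234.27612.


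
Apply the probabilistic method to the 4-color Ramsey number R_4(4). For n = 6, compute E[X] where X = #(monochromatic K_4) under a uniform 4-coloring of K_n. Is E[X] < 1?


E[X] = C(6, 4) · 4^{1 − 6} = 15 · 4^{−5} = 15/1024.
As a reduced fraction: E[X] = 15/1024 ≈ 0.0146.
Is E[X] < 1? YES.
Since E[X] < 1, there exists a 4-coloring of K_{6} with no monochromatic K_4; hence R_4(4) > 6.

E[X] = 15/1024 ≈ 0.0146; E[X] < 1, so R_4(4) > 6.


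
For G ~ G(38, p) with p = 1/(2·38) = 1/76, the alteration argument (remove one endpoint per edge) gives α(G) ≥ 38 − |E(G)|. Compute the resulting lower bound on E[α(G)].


E[|E(G)|] = C(38, 2)·p = 703 · (1/76) = 37/4.
E[α(G)] ≥ n − E[|E(G)|] = 38 − 37/4 = 115/4.
Numerically: ≈ 28.75000.
(This is only a lower bound; the true E[α(G)] may be larger.)

E[α(G)] ≥ 115/4 ≈ 28.75000.


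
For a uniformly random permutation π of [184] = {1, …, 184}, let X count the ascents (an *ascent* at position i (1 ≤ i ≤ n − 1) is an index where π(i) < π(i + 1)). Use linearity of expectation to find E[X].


Write X = Σ X_I over i = 1, …, 183, with X_I the indicator of one ascent.
There are 183 indicators.
For each fixed i, the pair (π(i), π(i+1)) is a uniformly random ordered pair of distinct values from {1, …, 184}; by symmetry P[π(i) < π(i+1)] = 1/2.
By linearity: E[X] = 183 · (1/2) = (184 − 1) · (1/2) = 183/2 ≈ 91.50000.

E[X] = 183/2 = 91.50000.


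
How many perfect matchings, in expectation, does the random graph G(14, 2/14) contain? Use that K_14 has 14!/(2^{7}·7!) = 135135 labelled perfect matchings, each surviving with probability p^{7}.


K_14 has 14!/(2^{7}·7!) = 135135 labelled perfect matchings.
For each such perfect matching H, let X_H = 1 if all 7 edges of H are present in G. Then P[X_H = 1] = p^{7} = (1/7)^{7} = 1/823543.
Summing the indicators: E[X] = Σ_H E[X_H] = 135135 · p^{7} = 135135 · 1/823543 = 19305/117649.
Numerically: E[X] ≈ 0.16409.

E[X] = 135135 · (1/7)^{7} = 19305/117649 ≈ 0.16409.


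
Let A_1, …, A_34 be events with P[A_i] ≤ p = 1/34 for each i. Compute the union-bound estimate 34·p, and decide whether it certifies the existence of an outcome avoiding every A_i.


Union bound: P[∪_{i=1}^{34} A_i] ≤ Σ_i P[A_i] ≤ 34·p = 34·(1/34) = 1.
Numerically: 1 ≈ 1.0000.
Is 1 < 1? NO.
Since the bound 1 is ≥ 1, the union bound is uninformative here; it does NOT by itself certify existence.

34·p = 1 ≈ 1.0000; existence NOT certified by the union bound.


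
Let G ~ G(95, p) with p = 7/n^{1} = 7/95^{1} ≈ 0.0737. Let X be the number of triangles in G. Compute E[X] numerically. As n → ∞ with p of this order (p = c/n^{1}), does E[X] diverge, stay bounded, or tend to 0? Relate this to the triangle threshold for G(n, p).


Number of potential triangles: C(95, 3) = 138415.
Each occurs with probability p³ ≈ (0.0737)³ ≈ 4.00058e-04.
By linearity: E[X] = C(95, 3)·p³ ≈ 138415 · 4.00058e-04 ≈ 55.374.
Here α = 1, so p = 7/n is exactly at the triangle threshold p ~ 1/n. Asymptotically E[X] → c³/6 = 7³/6 = 343/6 ≈ 57.167, a bounded constant. In this regime the triangle count is asymptotically Poisson(c³/6).

E[X] ≈ 55.374; in regime p = Θ(1/n^{1}) E[X] stays bounded (at the triangle threshold p ~ 1/n).


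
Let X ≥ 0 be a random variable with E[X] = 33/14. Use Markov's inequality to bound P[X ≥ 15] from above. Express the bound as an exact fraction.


μ = E[X] = 33/14, a = 15.
Markov: P[X ≥ 15] ≤ μ/a = (33/14)/15 = 11/70.
Numerically: ≈ 0.1571.
(Since a = 15 > μ = 2.3571, the bound 11/70 is < 1 and informative.)

P[X ≥ 15] ≤ 11/70 ≈ 0.1571.


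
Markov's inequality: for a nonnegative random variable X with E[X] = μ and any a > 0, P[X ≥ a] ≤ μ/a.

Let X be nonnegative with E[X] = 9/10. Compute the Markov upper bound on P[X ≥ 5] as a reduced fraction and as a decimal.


μ = E[X] = 9/10, a = 5.
Markov: P[X ≥ 5] ≤ μ/a = (9/10)/5 = 9/50.
Numerically: ≈ 0.18000.
(Since a = 5 > μ = 0.90000, the bound 9/50 is < 1 and informative.)

P[X ≥ 5] ≤ 9/50 ≈ 0.18000.


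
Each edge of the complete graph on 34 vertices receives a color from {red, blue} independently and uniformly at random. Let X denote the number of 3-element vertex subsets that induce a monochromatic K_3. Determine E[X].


Let X = Σ_S X_S over the C(34, 3) = 5984 subsets S of size 3, where X_S = 1 if the K_3 on S is monochromatic.
For a fixed S, the K_3 on S has C(3, 2) = 3 edges. P[all 3 edges red] = (1/2)^3, and likewise for blue, so P[monochromatic] = 2·(1/2)^3 = 2^{1 − 3} = 1/4.
By linearity of expectation: E[X] = C(34, 3) · 2^{1 − 3} = 5984 · 1/4 = 1496.
Numerically: E[X] ≈ 1496.0000.

E[X] = C(34,3)·2^(1−C(3,2)) = 1496 ≈ 1496.0000.


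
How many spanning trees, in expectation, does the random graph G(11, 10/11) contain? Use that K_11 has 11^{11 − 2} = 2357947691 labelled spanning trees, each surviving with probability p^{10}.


K_11 has 11^{11 − 2} = 2357947691 labelled spanning trees.
For each such spanning tree H, let X_H = 1 if all 10 edges of H are present in G. Then P[X_H = 1] = p^{10} = (10/11)^{10} = 10000000000/25937424601.
By linearity of expectation: E[X] = Σ_H E[X_H] = 2357947691 · p^{10} = 2357947691 · 10000000000/25937424601 = 10000000000/11.
Numerically: E[X] ≈ 9.09e+08.

E[X] = 2357947691 · (10/11)^{10} = 10000000000/11 ≈ 9.09e+08.


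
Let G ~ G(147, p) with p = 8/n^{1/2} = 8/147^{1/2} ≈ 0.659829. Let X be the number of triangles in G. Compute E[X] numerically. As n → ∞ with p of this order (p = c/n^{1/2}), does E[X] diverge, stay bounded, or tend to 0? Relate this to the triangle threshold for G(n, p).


Number of potential triangles: C(147, 3) = 518665.
Each occurs with probability p³ ≈ (0.659829)³ ≈ 2.87272437e-01.
By linearity: E[X] = C(147, 3)·p³ ≈ 518665 · 2.87272437e-01 ≈ 148998.158613.
Since α = 1/2 < 1, p = c/n^{1/2} ≫ 1/n is above the triangle threshold p ~ 1/n. Asymptotically E[X] ~ (c³/6)·n^{3(1−α)} = (8³/6)·n^{1.5} → ∞; triangles are abundant w.h.p.

E[X] ≈ 148998.158613; in regime p = Θ(1/n^{1/2}) E[X] diverges (above the triangle threshold p ~ 1/n).


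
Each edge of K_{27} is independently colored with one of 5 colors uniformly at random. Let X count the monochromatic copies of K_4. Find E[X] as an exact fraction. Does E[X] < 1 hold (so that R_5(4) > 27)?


E[X] = C(27, 4) · 5^{1 − 6} = 17550 · 5^{−5} = 17550/3125.
As a reduced fraction: E[X] = 702/125 ≈ 5.6160000.
Is E[X] < 1? NO.
Since E[X] ≥ 1, the first-moment bound is inconclusive at n = 27; it does NOT by itself certify R_5(4) > 27.

E[X] = 702/125 ≈ 5.6160000; E[X] ≥ 1; first-moment method inconclusive here.


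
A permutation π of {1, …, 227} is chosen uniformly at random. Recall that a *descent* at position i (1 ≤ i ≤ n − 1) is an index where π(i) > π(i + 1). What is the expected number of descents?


Write X = Σ X_I over i = 1, …, 226, with X_I the indicator of one descent.
There are 226 indicators.
For each fixed i, the pair (π(i), π(i+1)) is a uniformly random ordered pair of distinct values from {1, …, 227}; by symmetry P[π(i) > π(i+1)] = 1/2.
By linearity: E[X] = 226 · (1/2) = (227 − 1) · (1/2) = 113 ≈ 113.00000.

E[X] = 113 = 113.00000.


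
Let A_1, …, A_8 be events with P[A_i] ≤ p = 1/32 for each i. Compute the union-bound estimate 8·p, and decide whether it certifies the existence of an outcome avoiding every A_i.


Union bound: P[∪_{i=1}^{8} A_i] ≤ Σ_i P[A_i] ≤ 8·p = 8·(1/32) = 1/4.
Numerically: 1/4 ≈ 0.250000.
Is 1/4 < 1? YES.
Since P[∪ A_i] ≤ 1/4 < 1, the complement has P[∩ A_i^c] ≥ 1 − 1/4 = 3/4 > 0, so some outcome avoids every A_i.

8·p = 1/4 ≈ 0.250000; existence CERTIFIED by the union bound.


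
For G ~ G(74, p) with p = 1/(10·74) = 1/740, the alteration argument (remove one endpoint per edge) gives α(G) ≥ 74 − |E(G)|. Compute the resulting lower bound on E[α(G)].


E[|E(G)|] = C(74, 2)·p = 2701 · (1/740) = 73/20.
E[α(G)] ≥ n − E[|E(G)|] = 74 − 73/20 = 1407/20.
Numerically: ≈ 70.350000.
(This is only a lower bound; the true E[α(G)] may be larger.)

E[α(G)] ≥ 1407/20 ≈ 70.350000.


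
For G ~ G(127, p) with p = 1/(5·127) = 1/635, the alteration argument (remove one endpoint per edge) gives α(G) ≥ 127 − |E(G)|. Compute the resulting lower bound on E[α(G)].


E[|E(G)|] = C(127, 2)·p = 8001 · (1/635) = 63/5.
E[α(G)] ≥ n − E[|E(G)|] = 127 − 63/5 = 572/5.
Numerically: ≈ 114.400000.
(This is only a lower bound; the true E[α(G)] may be larger.)

E[α(G)] ≥ 572/5 ≈ 114.400000.


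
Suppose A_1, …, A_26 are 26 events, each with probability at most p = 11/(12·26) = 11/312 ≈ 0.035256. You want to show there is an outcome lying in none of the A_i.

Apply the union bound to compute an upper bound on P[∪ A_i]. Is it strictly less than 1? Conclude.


Union bound: P[∪_{i=1}^{26} A_i] ≤ Σ_i P[A_i] ≤ 26·p = 26·(11/312) = 11/12.
Numerically: 11/12 ≈ 0.916667.
Is 11/12 < 1? YES.
Since P[∪ A_i] ≤ 11/12 < 1, the complement has P[∩ A_i^c] ≥ 1 − 11/12 = 1/12 > 0, so some outcome avoids every A_i.

26·p = 11/12 ≈ 0.916667; existence CERTIFIED by the union bound.


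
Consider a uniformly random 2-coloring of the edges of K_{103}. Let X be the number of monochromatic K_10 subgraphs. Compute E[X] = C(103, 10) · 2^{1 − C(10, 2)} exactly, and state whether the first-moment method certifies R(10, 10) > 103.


E[X] = C(103, 10) · 2^{1 − 45} = 23591276125340 · 2^{−44} = 23591276125340/17592186044416.
As a reduced fraction: E[X] = 5897819031335/4398046511104 ≈ 1.3410088.
Is E[X] < 1? NO.
Since E[X] ≥ 1, the first-moment bound is inconclusive at n = 103; it does NOT by itself certify R(10, 10) > 103.

E[X] = 5897819031335/4398046511104 ≈ 1.3410088; E[X] ≥ 1; first-moment method inconclusive here.


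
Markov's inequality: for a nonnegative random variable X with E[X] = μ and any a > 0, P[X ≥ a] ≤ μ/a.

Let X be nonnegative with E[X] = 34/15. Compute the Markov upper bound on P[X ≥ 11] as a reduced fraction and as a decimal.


μ = E[X] = 34/15, a = 11.
Markov: P[X ≥ 11] ≤ μ/a = (34/15)/11 = 34/165.
Numerically: ≈ 0.206.
(Since a = 11 > μ = 2.267, the bound 34/165 is < 1 and informative.)

P[X ≥ 11] ≤ 34/165 ≈ 0.206.


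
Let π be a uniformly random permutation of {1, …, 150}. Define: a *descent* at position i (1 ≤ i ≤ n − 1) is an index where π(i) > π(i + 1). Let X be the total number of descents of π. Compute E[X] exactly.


Write X = Σ X_I over i = 1, …, 149, with X_I the indicator of one descent.
There are 149 indicators.
For each fixed i, the pair (π(i), π(i+1)) is a uniformly random ordered pair of distinct values from {1, …, 150}; by symmetry P[π(i) > π(i+1)] = 1/2.
By linearity: E[X] = 149 · (1/2) = (150 − 1) · (1/2) = 149/2 ≈ 74.500.

E[X] = 149/2 = 74.500.


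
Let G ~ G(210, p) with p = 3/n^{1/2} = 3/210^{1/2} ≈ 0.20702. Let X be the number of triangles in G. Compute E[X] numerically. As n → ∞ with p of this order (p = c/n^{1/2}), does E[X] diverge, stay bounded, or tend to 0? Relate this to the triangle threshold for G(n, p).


Number of potential triangles: C(210, 3) = 1521520.
Each occurs with probability p³ ≈ (0.20702)³ ≈ 8.87227148e-03.
By linearity: E[X] = C(210, 3)·p³ ≈ 1521520 · 8.87227148e-03 ≈ 13499.338498.
Since α = 1/2 < 1, p = c/n^{1/2} ≫ 1/n is above the triangle threshold p ~ 1/n. Asymptotically E[X] ~ (c³/6)·n^{3(1−α)} = (3³/6)·n^{1.5} → ∞; triangles are abundant w.h.p.

E[X] ≈ 13499.338498; in regime p = Θ(1/n^{1/2}) E[X] diverges (above the triangle threshold p ~ 1/n).


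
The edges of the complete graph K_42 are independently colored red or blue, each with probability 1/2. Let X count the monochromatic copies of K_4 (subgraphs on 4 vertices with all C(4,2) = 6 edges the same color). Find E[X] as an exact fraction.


Let X = Σ_S X_S over the C(42, 4) = 111930 subsets S of size 4, where X_S = 1 if the K_4 on S is monochromatic.
For a fixed S, the K_4 on S has C(4, 2) = 6 edges. P[all 6 edges red] = (1/2)^6, and likewise for blue, so P[monochromatic] = 2·(1/2)^6 = 2^{1 − 6} = 1/32.
By linearity of expectation: E[X] = C(42, 4) · 2^{1 − 6} = 111930 · 1/32 = 55965/16.
Numerically: E[X] ≈ 3497.8125.

E[X] = C(42,4)·2^(1−C(4,2)) = 55965/16 ≈ 3497.8125.


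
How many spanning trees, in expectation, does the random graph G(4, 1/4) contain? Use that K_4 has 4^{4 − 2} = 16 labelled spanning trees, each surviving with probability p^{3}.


K_4 has 4^{4 − 2} = 16 labelled spanning trees.
For each such spanning tree H, let X_H = 1 if all 3 edges of H are present in G. Then P[X_H = 1] = p^{3} = (1/4)^{3} = 1/64.
By linearity of expectation: E[X] = Σ_H E[X_H] = 16 · p^{3} = 16 · 1/64 = 1/4.
Numerically: E[X] ≈ 0.25.

E[X] = 16 · (1/4)^{3} = 1/4 ≈ 0.25.


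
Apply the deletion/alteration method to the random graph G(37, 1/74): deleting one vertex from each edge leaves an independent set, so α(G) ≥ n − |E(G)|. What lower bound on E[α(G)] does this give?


E[|E(G)|] = C(37, 2)·p = 666 · (1/74) = 9.
E[α(G)] ≥ n − E[|E(G)|] = 37 − 9 = 28.
Numerically: ≈ 28.000.
(This is only a lower bound; the true E[α(G)] may be larger.)

E[α(G)] ≥ 28 ≈ 28.000.


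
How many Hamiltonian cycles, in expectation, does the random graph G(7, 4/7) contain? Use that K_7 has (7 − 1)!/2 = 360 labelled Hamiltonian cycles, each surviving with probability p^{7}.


K_7 has (7 − 1)!/2 = 360 labelled Hamiltonian cycles.
For each such Hamiltonian cycle H, let X_H = 1 if all 7 edges of H are present in G. Then P[X_H = 1] = p^{7} = (4/7)^{7} = 16384/823543.
By linearity: E[X] = Σ_H E[X_H] = 360 · p^{7} = 360 · 16384/823543 = 5898240/823543.
Numerically: E[X] ≈ 7.16.

E[X] = 360 · (4/7)^{7} = 5898240/823543 ≈ 7.16.


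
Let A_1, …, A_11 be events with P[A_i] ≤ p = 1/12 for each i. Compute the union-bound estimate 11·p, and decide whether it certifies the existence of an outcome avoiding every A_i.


Union bound: P[∪_{i=1}^{11} A_i] ≤ Σ_i P[A_i] ≤ 11·p = 11·(1/12) = 11/12.
Numerically: 11/12 ≈ 0.91667.
Is 11/12 < 1? YES.
Since P[∪ A_i] ≤ 11/12 < 1, the complement has P[∩ A_i^c] ≥ 1 − 11/12 = 1/12 > 0, so some outcome avoids every A_i.

11·p = 11/12 ≈ 0.91667; existence CERTIFIED by the union bound.


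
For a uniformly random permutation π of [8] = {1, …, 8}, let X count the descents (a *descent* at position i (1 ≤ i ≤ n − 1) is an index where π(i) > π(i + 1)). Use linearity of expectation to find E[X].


Write X = Σ X_I over i = 1, …, 7, with X_I the indicator of one descent.
There are 7 indicators.
For each fixed i, the pair (π(i), π(i+1)) is a uniformly random ordered pair of distinct values from {1, …, 8}; by symmetry P[π(i) > π(i+1)] = 1/2.
By linearity: E[X] = 7 · (1/2) = (8 − 1) · (1/2) = 7/2 ≈ 3.5000.

E[X] = 7/2 = 3.5000.


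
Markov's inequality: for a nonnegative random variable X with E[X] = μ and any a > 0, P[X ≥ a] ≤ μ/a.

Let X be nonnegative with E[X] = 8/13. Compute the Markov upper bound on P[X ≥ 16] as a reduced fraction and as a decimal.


μ = E[X] = 8/13, a = 16.
Markov: P[X ≥ 16] ≤ μ/a = (8/13)/16 = 1/26.
Numerically: ≈ 0.0385.
(Since a = 16 > μ = 0.6154, the bound 1/26 is < 1 and informative.)

P[X ≥ 16] ≤ 1/26 ≈ 0.0385.
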